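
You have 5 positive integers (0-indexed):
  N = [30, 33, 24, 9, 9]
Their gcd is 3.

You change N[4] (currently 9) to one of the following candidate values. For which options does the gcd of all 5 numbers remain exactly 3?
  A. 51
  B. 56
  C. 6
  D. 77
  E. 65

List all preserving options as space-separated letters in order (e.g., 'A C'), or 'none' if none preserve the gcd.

Answer: A C

Derivation:
Old gcd = 3; gcd of others (without N[4]) = 3
New gcd for candidate v: gcd(3, v). Preserves old gcd iff gcd(3, v) = 3.
  Option A: v=51, gcd(3,51)=3 -> preserves
  Option B: v=56, gcd(3,56)=1 -> changes
  Option C: v=6, gcd(3,6)=3 -> preserves
  Option D: v=77, gcd(3,77)=1 -> changes
  Option E: v=65, gcd(3,65)=1 -> changes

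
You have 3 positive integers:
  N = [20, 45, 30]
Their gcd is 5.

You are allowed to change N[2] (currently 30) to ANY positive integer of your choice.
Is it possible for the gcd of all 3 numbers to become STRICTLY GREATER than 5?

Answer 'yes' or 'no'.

Current gcd = 5
gcd of all OTHER numbers (without N[2]=30): gcd([20, 45]) = 5
The new gcd after any change is gcd(5, new_value).
This can be at most 5.
Since 5 = old gcd 5, the gcd can only stay the same or decrease.

Answer: no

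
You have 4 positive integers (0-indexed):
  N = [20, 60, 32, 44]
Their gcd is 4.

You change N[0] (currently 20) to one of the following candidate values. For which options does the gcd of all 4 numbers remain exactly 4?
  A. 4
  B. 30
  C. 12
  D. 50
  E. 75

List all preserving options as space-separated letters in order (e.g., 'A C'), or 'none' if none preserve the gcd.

Answer: A C

Derivation:
Old gcd = 4; gcd of others (without N[0]) = 4
New gcd for candidate v: gcd(4, v). Preserves old gcd iff gcd(4, v) = 4.
  Option A: v=4, gcd(4,4)=4 -> preserves
  Option B: v=30, gcd(4,30)=2 -> changes
  Option C: v=12, gcd(4,12)=4 -> preserves
  Option D: v=50, gcd(4,50)=2 -> changes
  Option E: v=75, gcd(4,75)=1 -> changes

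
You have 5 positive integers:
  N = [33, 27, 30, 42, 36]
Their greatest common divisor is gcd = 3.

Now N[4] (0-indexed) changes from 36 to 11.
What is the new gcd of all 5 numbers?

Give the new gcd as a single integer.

Answer: 1

Derivation:
Numbers: [33, 27, 30, 42, 36], gcd = 3
Change: index 4, 36 -> 11
gcd of the OTHER numbers (without index 4): gcd([33, 27, 30, 42]) = 3
New gcd = gcd(g_others, new_val) = gcd(3, 11) = 1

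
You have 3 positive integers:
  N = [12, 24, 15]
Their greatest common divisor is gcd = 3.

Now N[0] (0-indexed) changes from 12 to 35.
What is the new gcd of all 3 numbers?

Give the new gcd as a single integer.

Numbers: [12, 24, 15], gcd = 3
Change: index 0, 12 -> 35
gcd of the OTHER numbers (without index 0): gcd([24, 15]) = 3
New gcd = gcd(g_others, new_val) = gcd(3, 35) = 1

Answer: 1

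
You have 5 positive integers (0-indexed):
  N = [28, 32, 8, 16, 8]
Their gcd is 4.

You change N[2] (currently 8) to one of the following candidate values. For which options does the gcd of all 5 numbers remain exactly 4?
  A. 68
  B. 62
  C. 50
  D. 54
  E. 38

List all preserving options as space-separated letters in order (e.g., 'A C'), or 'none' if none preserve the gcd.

Answer: A

Derivation:
Old gcd = 4; gcd of others (without N[2]) = 4
New gcd for candidate v: gcd(4, v). Preserves old gcd iff gcd(4, v) = 4.
  Option A: v=68, gcd(4,68)=4 -> preserves
  Option B: v=62, gcd(4,62)=2 -> changes
  Option C: v=50, gcd(4,50)=2 -> changes
  Option D: v=54, gcd(4,54)=2 -> changes
  Option E: v=38, gcd(4,38)=2 -> changes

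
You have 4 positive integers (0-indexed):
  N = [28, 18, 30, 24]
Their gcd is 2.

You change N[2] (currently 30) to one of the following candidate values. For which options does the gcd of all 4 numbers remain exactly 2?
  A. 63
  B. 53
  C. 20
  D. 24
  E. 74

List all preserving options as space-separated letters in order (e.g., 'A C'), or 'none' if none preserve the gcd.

Old gcd = 2; gcd of others (without N[2]) = 2
New gcd for candidate v: gcd(2, v). Preserves old gcd iff gcd(2, v) = 2.
  Option A: v=63, gcd(2,63)=1 -> changes
  Option B: v=53, gcd(2,53)=1 -> changes
  Option C: v=20, gcd(2,20)=2 -> preserves
  Option D: v=24, gcd(2,24)=2 -> preserves
  Option E: v=74, gcd(2,74)=2 -> preserves

Answer: C D E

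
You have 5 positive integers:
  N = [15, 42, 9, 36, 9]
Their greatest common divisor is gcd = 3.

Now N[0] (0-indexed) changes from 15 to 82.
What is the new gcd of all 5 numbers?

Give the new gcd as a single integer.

Numbers: [15, 42, 9, 36, 9], gcd = 3
Change: index 0, 15 -> 82
gcd of the OTHER numbers (without index 0): gcd([42, 9, 36, 9]) = 3
New gcd = gcd(g_others, new_val) = gcd(3, 82) = 1

Answer: 1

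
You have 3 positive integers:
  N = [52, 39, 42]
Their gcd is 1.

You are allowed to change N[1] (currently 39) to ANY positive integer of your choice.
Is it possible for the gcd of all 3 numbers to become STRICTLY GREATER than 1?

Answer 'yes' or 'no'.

Current gcd = 1
gcd of all OTHER numbers (without N[1]=39): gcd([52, 42]) = 2
The new gcd after any change is gcd(2, new_value).
This can be at most 2.
Since 2 > old gcd 1, the gcd CAN increase (e.g., set N[1] = 2).

Answer: yes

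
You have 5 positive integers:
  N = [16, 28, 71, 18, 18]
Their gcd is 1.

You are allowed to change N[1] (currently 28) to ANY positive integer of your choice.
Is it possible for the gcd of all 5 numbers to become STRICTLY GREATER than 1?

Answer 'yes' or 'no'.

Current gcd = 1
gcd of all OTHER numbers (without N[1]=28): gcd([16, 71, 18, 18]) = 1
The new gcd after any change is gcd(1, new_value).
This can be at most 1.
Since 1 = old gcd 1, the gcd can only stay the same or decrease.

Answer: no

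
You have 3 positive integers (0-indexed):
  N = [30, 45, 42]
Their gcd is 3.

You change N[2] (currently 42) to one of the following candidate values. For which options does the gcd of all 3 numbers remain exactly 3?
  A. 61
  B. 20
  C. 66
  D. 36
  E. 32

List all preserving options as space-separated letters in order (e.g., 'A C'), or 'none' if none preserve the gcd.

Old gcd = 3; gcd of others (without N[2]) = 15
New gcd for candidate v: gcd(15, v). Preserves old gcd iff gcd(15, v) = 3.
  Option A: v=61, gcd(15,61)=1 -> changes
  Option B: v=20, gcd(15,20)=5 -> changes
  Option C: v=66, gcd(15,66)=3 -> preserves
  Option D: v=36, gcd(15,36)=3 -> preserves
  Option E: v=32, gcd(15,32)=1 -> changes

Answer: C D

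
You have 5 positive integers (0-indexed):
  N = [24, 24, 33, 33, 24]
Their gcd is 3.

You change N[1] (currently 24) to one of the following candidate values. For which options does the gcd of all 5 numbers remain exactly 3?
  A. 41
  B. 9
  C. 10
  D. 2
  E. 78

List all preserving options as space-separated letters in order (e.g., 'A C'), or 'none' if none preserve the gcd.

Answer: B E

Derivation:
Old gcd = 3; gcd of others (without N[1]) = 3
New gcd for candidate v: gcd(3, v). Preserves old gcd iff gcd(3, v) = 3.
  Option A: v=41, gcd(3,41)=1 -> changes
  Option B: v=9, gcd(3,9)=3 -> preserves
  Option C: v=10, gcd(3,10)=1 -> changes
  Option D: v=2, gcd(3,2)=1 -> changes
  Option E: v=78, gcd(3,78)=3 -> preserves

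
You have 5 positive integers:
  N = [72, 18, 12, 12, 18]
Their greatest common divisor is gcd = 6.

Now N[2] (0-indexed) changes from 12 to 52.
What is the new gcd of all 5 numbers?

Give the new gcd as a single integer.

Answer: 2

Derivation:
Numbers: [72, 18, 12, 12, 18], gcd = 6
Change: index 2, 12 -> 52
gcd of the OTHER numbers (without index 2): gcd([72, 18, 12, 18]) = 6
New gcd = gcd(g_others, new_val) = gcd(6, 52) = 2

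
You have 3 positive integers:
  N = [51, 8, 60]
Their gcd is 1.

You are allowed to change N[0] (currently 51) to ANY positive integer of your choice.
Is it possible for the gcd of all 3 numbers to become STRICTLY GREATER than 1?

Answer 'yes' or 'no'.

Answer: yes

Derivation:
Current gcd = 1
gcd of all OTHER numbers (without N[0]=51): gcd([8, 60]) = 4
The new gcd after any change is gcd(4, new_value).
This can be at most 4.
Since 4 > old gcd 1, the gcd CAN increase (e.g., set N[0] = 4).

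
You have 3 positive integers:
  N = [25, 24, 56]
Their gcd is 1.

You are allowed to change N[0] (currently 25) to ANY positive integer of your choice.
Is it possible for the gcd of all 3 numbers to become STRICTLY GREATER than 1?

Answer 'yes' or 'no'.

Current gcd = 1
gcd of all OTHER numbers (without N[0]=25): gcd([24, 56]) = 8
The new gcd after any change is gcd(8, new_value).
This can be at most 8.
Since 8 > old gcd 1, the gcd CAN increase (e.g., set N[0] = 8).

Answer: yes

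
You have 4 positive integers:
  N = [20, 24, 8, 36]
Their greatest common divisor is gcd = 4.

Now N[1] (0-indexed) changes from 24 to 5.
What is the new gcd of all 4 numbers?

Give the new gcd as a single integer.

Answer: 1

Derivation:
Numbers: [20, 24, 8, 36], gcd = 4
Change: index 1, 24 -> 5
gcd of the OTHER numbers (without index 1): gcd([20, 8, 36]) = 4
New gcd = gcd(g_others, new_val) = gcd(4, 5) = 1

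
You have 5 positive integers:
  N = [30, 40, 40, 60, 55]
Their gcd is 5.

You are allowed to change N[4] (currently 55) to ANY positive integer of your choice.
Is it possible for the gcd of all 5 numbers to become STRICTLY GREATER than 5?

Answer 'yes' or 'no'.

Answer: yes

Derivation:
Current gcd = 5
gcd of all OTHER numbers (without N[4]=55): gcd([30, 40, 40, 60]) = 10
The new gcd after any change is gcd(10, new_value).
This can be at most 10.
Since 10 > old gcd 5, the gcd CAN increase (e.g., set N[4] = 10).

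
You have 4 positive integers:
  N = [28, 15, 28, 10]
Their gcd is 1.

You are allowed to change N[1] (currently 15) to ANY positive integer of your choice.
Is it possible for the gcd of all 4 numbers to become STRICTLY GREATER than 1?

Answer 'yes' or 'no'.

Current gcd = 1
gcd of all OTHER numbers (without N[1]=15): gcd([28, 28, 10]) = 2
The new gcd after any change is gcd(2, new_value).
This can be at most 2.
Since 2 > old gcd 1, the gcd CAN increase (e.g., set N[1] = 2).

Answer: yes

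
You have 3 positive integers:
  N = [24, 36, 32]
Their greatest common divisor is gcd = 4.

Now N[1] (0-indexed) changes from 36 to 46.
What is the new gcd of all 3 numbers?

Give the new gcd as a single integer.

Answer: 2

Derivation:
Numbers: [24, 36, 32], gcd = 4
Change: index 1, 36 -> 46
gcd of the OTHER numbers (without index 1): gcd([24, 32]) = 8
New gcd = gcd(g_others, new_val) = gcd(8, 46) = 2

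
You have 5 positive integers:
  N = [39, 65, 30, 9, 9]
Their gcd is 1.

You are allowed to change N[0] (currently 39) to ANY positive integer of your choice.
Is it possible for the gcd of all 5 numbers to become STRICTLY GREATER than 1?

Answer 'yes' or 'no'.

Current gcd = 1
gcd of all OTHER numbers (without N[0]=39): gcd([65, 30, 9, 9]) = 1
The new gcd after any change is gcd(1, new_value).
This can be at most 1.
Since 1 = old gcd 1, the gcd can only stay the same or decrease.

Answer: no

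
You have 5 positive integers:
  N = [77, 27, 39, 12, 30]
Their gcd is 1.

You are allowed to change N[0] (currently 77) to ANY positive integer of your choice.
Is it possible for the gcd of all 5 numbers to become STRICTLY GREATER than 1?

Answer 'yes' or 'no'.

Answer: yes

Derivation:
Current gcd = 1
gcd of all OTHER numbers (without N[0]=77): gcd([27, 39, 12, 30]) = 3
The new gcd after any change is gcd(3, new_value).
This can be at most 3.
Since 3 > old gcd 1, the gcd CAN increase (e.g., set N[0] = 3).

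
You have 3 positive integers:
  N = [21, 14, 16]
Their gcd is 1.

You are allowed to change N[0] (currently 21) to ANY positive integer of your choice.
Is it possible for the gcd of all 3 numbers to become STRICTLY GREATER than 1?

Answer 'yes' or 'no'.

Answer: yes

Derivation:
Current gcd = 1
gcd of all OTHER numbers (without N[0]=21): gcd([14, 16]) = 2
The new gcd after any change is gcd(2, new_value).
This can be at most 2.
Since 2 > old gcd 1, the gcd CAN increase (e.g., set N[0] = 2).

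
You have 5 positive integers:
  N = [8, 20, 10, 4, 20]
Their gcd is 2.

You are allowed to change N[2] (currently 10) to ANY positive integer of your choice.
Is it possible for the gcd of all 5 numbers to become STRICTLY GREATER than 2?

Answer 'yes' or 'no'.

Answer: yes

Derivation:
Current gcd = 2
gcd of all OTHER numbers (without N[2]=10): gcd([8, 20, 4, 20]) = 4
The new gcd after any change is gcd(4, new_value).
This can be at most 4.
Since 4 > old gcd 2, the gcd CAN increase (e.g., set N[2] = 4).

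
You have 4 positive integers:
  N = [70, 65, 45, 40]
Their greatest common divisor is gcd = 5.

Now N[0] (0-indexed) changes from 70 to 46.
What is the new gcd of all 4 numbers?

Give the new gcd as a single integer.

Numbers: [70, 65, 45, 40], gcd = 5
Change: index 0, 70 -> 46
gcd of the OTHER numbers (without index 0): gcd([65, 45, 40]) = 5
New gcd = gcd(g_others, new_val) = gcd(5, 46) = 1

Answer: 1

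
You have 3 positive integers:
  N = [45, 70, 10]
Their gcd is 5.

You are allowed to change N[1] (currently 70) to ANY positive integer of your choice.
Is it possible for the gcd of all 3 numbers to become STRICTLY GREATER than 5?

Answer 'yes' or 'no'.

Current gcd = 5
gcd of all OTHER numbers (without N[1]=70): gcd([45, 10]) = 5
The new gcd after any change is gcd(5, new_value).
This can be at most 5.
Since 5 = old gcd 5, the gcd can only stay the same or decrease.

Answer: no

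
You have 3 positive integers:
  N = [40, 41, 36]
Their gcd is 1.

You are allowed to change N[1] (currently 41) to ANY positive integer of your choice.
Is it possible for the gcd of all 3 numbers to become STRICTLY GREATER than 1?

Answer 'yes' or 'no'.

Current gcd = 1
gcd of all OTHER numbers (without N[1]=41): gcd([40, 36]) = 4
The new gcd after any change is gcd(4, new_value).
This can be at most 4.
Since 4 > old gcd 1, the gcd CAN increase (e.g., set N[1] = 4).

Answer: yes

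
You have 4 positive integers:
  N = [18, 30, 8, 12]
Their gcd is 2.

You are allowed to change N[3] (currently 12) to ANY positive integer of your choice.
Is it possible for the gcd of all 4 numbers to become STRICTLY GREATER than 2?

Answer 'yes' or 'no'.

Current gcd = 2
gcd of all OTHER numbers (without N[3]=12): gcd([18, 30, 8]) = 2
The new gcd after any change is gcd(2, new_value).
This can be at most 2.
Since 2 = old gcd 2, the gcd can only stay the same or decrease.

Answer: no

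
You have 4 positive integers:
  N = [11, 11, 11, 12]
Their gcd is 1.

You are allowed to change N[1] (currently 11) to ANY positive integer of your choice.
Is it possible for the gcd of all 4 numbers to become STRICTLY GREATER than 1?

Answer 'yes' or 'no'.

Answer: no

Derivation:
Current gcd = 1
gcd of all OTHER numbers (without N[1]=11): gcd([11, 11, 12]) = 1
The new gcd after any change is gcd(1, new_value).
This can be at most 1.
Since 1 = old gcd 1, the gcd can only stay the same or decrease.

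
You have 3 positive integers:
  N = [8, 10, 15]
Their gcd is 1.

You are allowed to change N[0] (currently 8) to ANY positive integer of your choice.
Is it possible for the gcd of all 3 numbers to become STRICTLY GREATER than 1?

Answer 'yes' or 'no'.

Answer: yes

Derivation:
Current gcd = 1
gcd of all OTHER numbers (without N[0]=8): gcd([10, 15]) = 5
The new gcd after any change is gcd(5, new_value).
This can be at most 5.
Since 5 > old gcd 1, the gcd CAN increase (e.g., set N[0] = 5).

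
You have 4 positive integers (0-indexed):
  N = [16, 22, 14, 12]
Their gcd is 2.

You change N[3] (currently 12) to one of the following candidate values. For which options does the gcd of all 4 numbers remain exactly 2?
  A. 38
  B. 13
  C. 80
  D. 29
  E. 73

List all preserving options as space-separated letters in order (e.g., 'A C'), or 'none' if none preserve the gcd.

Old gcd = 2; gcd of others (without N[3]) = 2
New gcd for candidate v: gcd(2, v). Preserves old gcd iff gcd(2, v) = 2.
  Option A: v=38, gcd(2,38)=2 -> preserves
  Option B: v=13, gcd(2,13)=1 -> changes
  Option C: v=80, gcd(2,80)=2 -> preserves
  Option D: v=29, gcd(2,29)=1 -> changes
  Option E: v=73, gcd(2,73)=1 -> changes

Answer: A C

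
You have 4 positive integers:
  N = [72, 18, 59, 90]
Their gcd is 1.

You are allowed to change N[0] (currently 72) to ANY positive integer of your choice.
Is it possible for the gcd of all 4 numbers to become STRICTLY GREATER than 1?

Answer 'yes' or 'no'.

Current gcd = 1
gcd of all OTHER numbers (without N[0]=72): gcd([18, 59, 90]) = 1
The new gcd after any change is gcd(1, new_value).
This can be at most 1.
Since 1 = old gcd 1, the gcd can only stay the same or decrease.

Answer: no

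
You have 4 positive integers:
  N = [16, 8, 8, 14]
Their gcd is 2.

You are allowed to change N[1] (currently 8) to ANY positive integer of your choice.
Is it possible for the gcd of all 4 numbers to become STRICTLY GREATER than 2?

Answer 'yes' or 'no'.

Current gcd = 2
gcd of all OTHER numbers (without N[1]=8): gcd([16, 8, 14]) = 2
The new gcd after any change is gcd(2, new_value).
This can be at most 2.
Since 2 = old gcd 2, the gcd can only stay the same or decrease.

Answer: no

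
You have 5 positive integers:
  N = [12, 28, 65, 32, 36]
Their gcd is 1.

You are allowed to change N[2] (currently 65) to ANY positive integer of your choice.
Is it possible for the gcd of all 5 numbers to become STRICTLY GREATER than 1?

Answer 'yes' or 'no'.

Answer: yes

Derivation:
Current gcd = 1
gcd of all OTHER numbers (without N[2]=65): gcd([12, 28, 32, 36]) = 4
The new gcd after any change is gcd(4, new_value).
This can be at most 4.
Since 4 > old gcd 1, the gcd CAN increase (e.g., set N[2] = 4).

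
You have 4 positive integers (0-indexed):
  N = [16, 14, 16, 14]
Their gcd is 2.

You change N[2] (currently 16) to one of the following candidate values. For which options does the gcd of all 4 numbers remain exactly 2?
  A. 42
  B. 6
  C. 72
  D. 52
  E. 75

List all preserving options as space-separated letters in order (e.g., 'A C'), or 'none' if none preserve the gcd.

Old gcd = 2; gcd of others (without N[2]) = 2
New gcd for candidate v: gcd(2, v). Preserves old gcd iff gcd(2, v) = 2.
  Option A: v=42, gcd(2,42)=2 -> preserves
  Option B: v=6, gcd(2,6)=2 -> preserves
  Option C: v=72, gcd(2,72)=2 -> preserves
  Option D: v=52, gcd(2,52)=2 -> preserves
  Option E: v=75, gcd(2,75)=1 -> changes

Answer: A B C D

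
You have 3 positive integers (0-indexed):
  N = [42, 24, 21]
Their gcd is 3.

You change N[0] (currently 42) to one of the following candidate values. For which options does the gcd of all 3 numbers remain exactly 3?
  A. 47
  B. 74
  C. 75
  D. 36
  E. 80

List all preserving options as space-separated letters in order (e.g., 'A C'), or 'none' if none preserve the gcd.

Old gcd = 3; gcd of others (without N[0]) = 3
New gcd for candidate v: gcd(3, v). Preserves old gcd iff gcd(3, v) = 3.
  Option A: v=47, gcd(3,47)=1 -> changes
  Option B: v=74, gcd(3,74)=1 -> changes
  Option C: v=75, gcd(3,75)=3 -> preserves
  Option D: v=36, gcd(3,36)=3 -> preserves
  Option E: v=80, gcd(3,80)=1 -> changes

Answer: C D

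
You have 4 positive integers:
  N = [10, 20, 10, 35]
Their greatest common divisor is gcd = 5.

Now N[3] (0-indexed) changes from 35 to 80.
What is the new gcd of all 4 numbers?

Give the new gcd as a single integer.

Numbers: [10, 20, 10, 35], gcd = 5
Change: index 3, 35 -> 80
gcd of the OTHER numbers (without index 3): gcd([10, 20, 10]) = 10
New gcd = gcd(g_others, new_val) = gcd(10, 80) = 10

Answer: 10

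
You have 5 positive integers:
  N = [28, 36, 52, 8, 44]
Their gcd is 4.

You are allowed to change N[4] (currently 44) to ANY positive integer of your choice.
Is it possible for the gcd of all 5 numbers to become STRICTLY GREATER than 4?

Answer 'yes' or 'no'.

Answer: no

Derivation:
Current gcd = 4
gcd of all OTHER numbers (without N[4]=44): gcd([28, 36, 52, 8]) = 4
The new gcd after any change is gcd(4, new_value).
This can be at most 4.
Since 4 = old gcd 4, the gcd can only stay the same or decrease.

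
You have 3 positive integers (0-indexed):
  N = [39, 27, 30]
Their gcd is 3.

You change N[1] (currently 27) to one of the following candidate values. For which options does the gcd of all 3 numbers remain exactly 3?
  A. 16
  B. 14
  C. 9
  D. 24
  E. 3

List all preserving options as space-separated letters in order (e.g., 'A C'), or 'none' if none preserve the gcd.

Old gcd = 3; gcd of others (without N[1]) = 3
New gcd for candidate v: gcd(3, v). Preserves old gcd iff gcd(3, v) = 3.
  Option A: v=16, gcd(3,16)=1 -> changes
  Option B: v=14, gcd(3,14)=1 -> changes
  Option C: v=9, gcd(3,9)=3 -> preserves
  Option D: v=24, gcd(3,24)=3 -> preserves
  Option E: v=3, gcd(3,3)=3 -> preserves

Answer: C D E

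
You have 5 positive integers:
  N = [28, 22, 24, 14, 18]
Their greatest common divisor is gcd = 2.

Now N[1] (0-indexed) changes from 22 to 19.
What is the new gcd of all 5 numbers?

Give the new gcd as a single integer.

Answer: 1

Derivation:
Numbers: [28, 22, 24, 14, 18], gcd = 2
Change: index 1, 22 -> 19
gcd of the OTHER numbers (without index 1): gcd([28, 24, 14, 18]) = 2
New gcd = gcd(g_others, new_val) = gcd(2, 19) = 1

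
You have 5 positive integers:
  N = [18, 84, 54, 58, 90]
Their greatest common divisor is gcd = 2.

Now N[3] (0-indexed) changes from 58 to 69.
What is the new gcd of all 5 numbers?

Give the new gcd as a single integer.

Numbers: [18, 84, 54, 58, 90], gcd = 2
Change: index 3, 58 -> 69
gcd of the OTHER numbers (without index 3): gcd([18, 84, 54, 90]) = 6
New gcd = gcd(g_others, new_val) = gcd(6, 69) = 3

Answer: 3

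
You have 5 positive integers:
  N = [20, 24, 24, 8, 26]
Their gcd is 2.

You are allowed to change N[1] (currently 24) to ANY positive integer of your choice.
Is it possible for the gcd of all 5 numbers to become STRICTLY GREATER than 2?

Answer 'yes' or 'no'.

Current gcd = 2
gcd of all OTHER numbers (without N[1]=24): gcd([20, 24, 8, 26]) = 2
The new gcd after any change is gcd(2, new_value).
This can be at most 2.
Since 2 = old gcd 2, the gcd can only stay the same or decrease.

Answer: no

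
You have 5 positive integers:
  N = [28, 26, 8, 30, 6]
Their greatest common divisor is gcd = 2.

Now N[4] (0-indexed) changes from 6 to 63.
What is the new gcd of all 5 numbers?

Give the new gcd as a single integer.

Answer: 1

Derivation:
Numbers: [28, 26, 8, 30, 6], gcd = 2
Change: index 4, 6 -> 63
gcd of the OTHER numbers (without index 4): gcd([28, 26, 8, 30]) = 2
New gcd = gcd(g_others, new_val) = gcd(2, 63) = 1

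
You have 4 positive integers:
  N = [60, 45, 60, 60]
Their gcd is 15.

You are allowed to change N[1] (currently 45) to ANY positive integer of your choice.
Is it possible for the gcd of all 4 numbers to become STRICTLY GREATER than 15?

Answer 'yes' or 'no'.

Answer: yes

Derivation:
Current gcd = 15
gcd of all OTHER numbers (without N[1]=45): gcd([60, 60, 60]) = 60
The new gcd after any change is gcd(60, new_value).
This can be at most 60.
Since 60 > old gcd 15, the gcd CAN increase (e.g., set N[1] = 60).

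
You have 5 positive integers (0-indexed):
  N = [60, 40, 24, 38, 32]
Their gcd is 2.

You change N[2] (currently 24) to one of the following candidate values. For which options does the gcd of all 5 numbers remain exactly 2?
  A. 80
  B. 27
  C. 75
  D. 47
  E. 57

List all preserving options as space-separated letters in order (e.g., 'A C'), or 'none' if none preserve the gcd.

Answer: A

Derivation:
Old gcd = 2; gcd of others (without N[2]) = 2
New gcd for candidate v: gcd(2, v). Preserves old gcd iff gcd(2, v) = 2.
  Option A: v=80, gcd(2,80)=2 -> preserves
  Option B: v=27, gcd(2,27)=1 -> changes
  Option C: v=75, gcd(2,75)=1 -> changes
  Option D: v=47, gcd(2,47)=1 -> changes
  Option E: v=57, gcd(2,57)=1 -> changes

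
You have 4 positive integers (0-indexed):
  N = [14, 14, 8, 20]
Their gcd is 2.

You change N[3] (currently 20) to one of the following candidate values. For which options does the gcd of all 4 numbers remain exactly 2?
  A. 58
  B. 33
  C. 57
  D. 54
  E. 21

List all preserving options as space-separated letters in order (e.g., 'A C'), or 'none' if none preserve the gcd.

Old gcd = 2; gcd of others (without N[3]) = 2
New gcd for candidate v: gcd(2, v). Preserves old gcd iff gcd(2, v) = 2.
  Option A: v=58, gcd(2,58)=2 -> preserves
  Option B: v=33, gcd(2,33)=1 -> changes
  Option C: v=57, gcd(2,57)=1 -> changes
  Option D: v=54, gcd(2,54)=2 -> preserves
  Option E: v=21, gcd(2,21)=1 -> changes

Answer: A D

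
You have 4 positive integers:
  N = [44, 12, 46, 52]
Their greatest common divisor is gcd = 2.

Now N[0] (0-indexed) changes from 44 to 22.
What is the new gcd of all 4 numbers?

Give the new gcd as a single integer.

Numbers: [44, 12, 46, 52], gcd = 2
Change: index 0, 44 -> 22
gcd of the OTHER numbers (without index 0): gcd([12, 46, 52]) = 2
New gcd = gcd(g_others, new_val) = gcd(2, 22) = 2

Answer: 2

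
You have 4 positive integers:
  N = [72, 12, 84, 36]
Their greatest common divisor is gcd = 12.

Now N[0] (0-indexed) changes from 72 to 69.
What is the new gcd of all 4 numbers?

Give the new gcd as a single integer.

Answer: 3

Derivation:
Numbers: [72, 12, 84, 36], gcd = 12
Change: index 0, 72 -> 69
gcd of the OTHER numbers (without index 0): gcd([12, 84, 36]) = 12
New gcd = gcd(g_others, new_val) = gcd(12, 69) = 3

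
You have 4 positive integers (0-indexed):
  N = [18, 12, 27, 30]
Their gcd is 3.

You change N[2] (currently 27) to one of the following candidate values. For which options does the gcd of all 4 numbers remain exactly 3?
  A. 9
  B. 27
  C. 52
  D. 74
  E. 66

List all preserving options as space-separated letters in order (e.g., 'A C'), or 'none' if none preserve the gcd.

Answer: A B

Derivation:
Old gcd = 3; gcd of others (without N[2]) = 6
New gcd for candidate v: gcd(6, v). Preserves old gcd iff gcd(6, v) = 3.
  Option A: v=9, gcd(6,9)=3 -> preserves
  Option B: v=27, gcd(6,27)=3 -> preserves
  Option C: v=52, gcd(6,52)=2 -> changes
  Option D: v=74, gcd(6,74)=2 -> changes
  Option E: v=66, gcd(6,66)=6 -> changes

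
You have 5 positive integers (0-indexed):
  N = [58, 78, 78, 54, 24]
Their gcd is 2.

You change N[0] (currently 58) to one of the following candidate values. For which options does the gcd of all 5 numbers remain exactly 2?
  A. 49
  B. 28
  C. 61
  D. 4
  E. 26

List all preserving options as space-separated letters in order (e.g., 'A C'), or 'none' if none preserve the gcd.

Old gcd = 2; gcd of others (without N[0]) = 6
New gcd for candidate v: gcd(6, v). Preserves old gcd iff gcd(6, v) = 2.
  Option A: v=49, gcd(6,49)=1 -> changes
  Option B: v=28, gcd(6,28)=2 -> preserves
  Option C: v=61, gcd(6,61)=1 -> changes
  Option D: v=4, gcd(6,4)=2 -> preserves
  Option E: v=26, gcd(6,26)=2 -> preserves

Answer: B D E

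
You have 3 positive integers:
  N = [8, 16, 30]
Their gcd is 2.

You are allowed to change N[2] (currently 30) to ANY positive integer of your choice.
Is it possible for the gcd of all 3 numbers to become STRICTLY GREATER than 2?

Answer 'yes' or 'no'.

Current gcd = 2
gcd of all OTHER numbers (without N[2]=30): gcd([8, 16]) = 8
The new gcd after any change is gcd(8, new_value).
This can be at most 8.
Since 8 > old gcd 2, the gcd CAN increase (e.g., set N[2] = 8).

Answer: yes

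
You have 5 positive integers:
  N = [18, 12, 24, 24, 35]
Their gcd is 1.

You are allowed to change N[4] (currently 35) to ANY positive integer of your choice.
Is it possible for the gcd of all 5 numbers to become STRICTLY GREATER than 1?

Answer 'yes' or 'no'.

Current gcd = 1
gcd of all OTHER numbers (without N[4]=35): gcd([18, 12, 24, 24]) = 6
The new gcd after any change is gcd(6, new_value).
This can be at most 6.
Since 6 > old gcd 1, the gcd CAN increase (e.g., set N[4] = 6).

Answer: yes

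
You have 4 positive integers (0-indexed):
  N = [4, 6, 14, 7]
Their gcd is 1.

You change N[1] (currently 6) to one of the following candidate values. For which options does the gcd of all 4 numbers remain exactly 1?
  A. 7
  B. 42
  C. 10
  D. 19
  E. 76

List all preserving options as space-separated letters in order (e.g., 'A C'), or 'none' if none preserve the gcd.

Answer: A B C D E

Derivation:
Old gcd = 1; gcd of others (without N[1]) = 1
New gcd for candidate v: gcd(1, v). Preserves old gcd iff gcd(1, v) = 1.
  Option A: v=7, gcd(1,7)=1 -> preserves
  Option B: v=42, gcd(1,42)=1 -> preserves
  Option C: v=10, gcd(1,10)=1 -> preserves
  Option D: v=19, gcd(1,19)=1 -> preserves
  Option E: v=76, gcd(1,76)=1 -> preserves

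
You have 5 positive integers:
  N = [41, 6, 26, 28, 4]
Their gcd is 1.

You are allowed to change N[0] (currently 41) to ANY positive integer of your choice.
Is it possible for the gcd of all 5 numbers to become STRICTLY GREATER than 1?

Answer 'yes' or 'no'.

Answer: yes

Derivation:
Current gcd = 1
gcd of all OTHER numbers (without N[0]=41): gcd([6, 26, 28, 4]) = 2
The new gcd after any change is gcd(2, new_value).
This can be at most 2.
Since 2 > old gcd 1, the gcd CAN increase (e.g., set N[0] = 2).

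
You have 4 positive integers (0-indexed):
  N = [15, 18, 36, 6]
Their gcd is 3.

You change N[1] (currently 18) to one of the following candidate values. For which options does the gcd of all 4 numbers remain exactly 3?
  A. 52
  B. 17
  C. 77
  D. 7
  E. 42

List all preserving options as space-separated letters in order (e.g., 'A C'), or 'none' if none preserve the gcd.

Old gcd = 3; gcd of others (without N[1]) = 3
New gcd for candidate v: gcd(3, v). Preserves old gcd iff gcd(3, v) = 3.
  Option A: v=52, gcd(3,52)=1 -> changes
  Option B: v=17, gcd(3,17)=1 -> changes
  Option C: v=77, gcd(3,77)=1 -> changes
  Option D: v=7, gcd(3,7)=1 -> changes
  Option E: v=42, gcd(3,42)=3 -> preserves

Answer: E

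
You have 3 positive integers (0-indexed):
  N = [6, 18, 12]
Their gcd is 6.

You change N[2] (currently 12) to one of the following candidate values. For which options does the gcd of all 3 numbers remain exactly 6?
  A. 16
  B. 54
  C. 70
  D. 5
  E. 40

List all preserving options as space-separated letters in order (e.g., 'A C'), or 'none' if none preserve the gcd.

Answer: B

Derivation:
Old gcd = 6; gcd of others (without N[2]) = 6
New gcd for candidate v: gcd(6, v). Preserves old gcd iff gcd(6, v) = 6.
  Option A: v=16, gcd(6,16)=2 -> changes
  Option B: v=54, gcd(6,54)=6 -> preserves
  Option C: v=70, gcd(6,70)=2 -> changes
  Option D: v=5, gcd(6,5)=1 -> changes
  Option E: v=40, gcd(6,40)=2 -> changes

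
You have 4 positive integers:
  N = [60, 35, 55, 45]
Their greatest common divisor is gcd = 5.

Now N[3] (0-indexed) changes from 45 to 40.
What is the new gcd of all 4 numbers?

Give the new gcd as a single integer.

Answer: 5

Derivation:
Numbers: [60, 35, 55, 45], gcd = 5
Change: index 3, 45 -> 40
gcd of the OTHER numbers (without index 3): gcd([60, 35, 55]) = 5
New gcd = gcd(g_others, new_val) = gcd(5, 40) = 5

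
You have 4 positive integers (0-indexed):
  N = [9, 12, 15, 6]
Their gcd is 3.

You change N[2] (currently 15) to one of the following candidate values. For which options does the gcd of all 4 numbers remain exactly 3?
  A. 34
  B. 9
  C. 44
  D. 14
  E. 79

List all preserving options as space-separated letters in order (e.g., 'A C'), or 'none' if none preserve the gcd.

Answer: B

Derivation:
Old gcd = 3; gcd of others (without N[2]) = 3
New gcd for candidate v: gcd(3, v). Preserves old gcd iff gcd(3, v) = 3.
  Option A: v=34, gcd(3,34)=1 -> changes
  Option B: v=9, gcd(3,9)=3 -> preserves
  Option C: v=44, gcd(3,44)=1 -> changes
  Option D: v=14, gcd(3,14)=1 -> changes
  Option E: v=79, gcd(3,79)=1 -> changes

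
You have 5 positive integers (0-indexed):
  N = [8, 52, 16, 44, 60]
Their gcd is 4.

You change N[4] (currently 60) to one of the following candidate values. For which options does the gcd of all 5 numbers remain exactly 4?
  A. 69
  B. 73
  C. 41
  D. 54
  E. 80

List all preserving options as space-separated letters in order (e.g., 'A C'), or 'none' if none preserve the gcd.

Old gcd = 4; gcd of others (without N[4]) = 4
New gcd for candidate v: gcd(4, v). Preserves old gcd iff gcd(4, v) = 4.
  Option A: v=69, gcd(4,69)=1 -> changes
  Option B: v=73, gcd(4,73)=1 -> changes
  Option C: v=41, gcd(4,41)=1 -> changes
  Option D: v=54, gcd(4,54)=2 -> changes
  Option E: v=80, gcd(4,80)=4 -> preserves

Answer: E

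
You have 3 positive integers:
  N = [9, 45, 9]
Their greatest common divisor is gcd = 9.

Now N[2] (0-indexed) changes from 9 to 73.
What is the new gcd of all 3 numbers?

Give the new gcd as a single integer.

Numbers: [9, 45, 9], gcd = 9
Change: index 2, 9 -> 73
gcd of the OTHER numbers (without index 2): gcd([9, 45]) = 9
New gcd = gcd(g_others, new_val) = gcd(9, 73) = 1

Answer: 1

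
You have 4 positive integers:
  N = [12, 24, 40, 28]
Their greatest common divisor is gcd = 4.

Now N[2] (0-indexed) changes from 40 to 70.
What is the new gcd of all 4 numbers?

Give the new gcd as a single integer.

Numbers: [12, 24, 40, 28], gcd = 4
Change: index 2, 40 -> 70
gcd of the OTHER numbers (without index 2): gcd([12, 24, 28]) = 4
New gcd = gcd(g_others, new_val) = gcd(4, 70) = 2

Answer: 2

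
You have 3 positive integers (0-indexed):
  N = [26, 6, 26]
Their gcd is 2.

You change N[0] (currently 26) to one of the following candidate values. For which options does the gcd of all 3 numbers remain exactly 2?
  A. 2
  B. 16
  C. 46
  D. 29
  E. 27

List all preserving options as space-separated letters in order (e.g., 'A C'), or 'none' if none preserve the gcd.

Answer: A B C

Derivation:
Old gcd = 2; gcd of others (without N[0]) = 2
New gcd for candidate v: gcd(2, v). Preserves old gcd iff gcd(2, v) = 2.
  Option A: v=2, gcd(2,2)=2 -> preserves
  Option B: v=16, gcd(2,16)=2 -> preserves
  Option C: v=46, gcd(2,46)=2 -> preserves
  Option D: v=29, gcd(2,29)=1 -> changes
  Option E: v=27, gcd(2,27)=1 -> changes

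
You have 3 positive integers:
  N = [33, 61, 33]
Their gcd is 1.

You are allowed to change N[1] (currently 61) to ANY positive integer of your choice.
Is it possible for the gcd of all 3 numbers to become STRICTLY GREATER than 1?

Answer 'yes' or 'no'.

Current gcd = 1
gcd of all OTHER numbers (without N[1]=61): gcd([33, 33]) = 33
The new gcd after any change is gcd(33, new_value).
This can be at most 33.
Since 33 > old gcd 1, the gcd CAN increase (e.g., set N[1] = 33).

Answer: yes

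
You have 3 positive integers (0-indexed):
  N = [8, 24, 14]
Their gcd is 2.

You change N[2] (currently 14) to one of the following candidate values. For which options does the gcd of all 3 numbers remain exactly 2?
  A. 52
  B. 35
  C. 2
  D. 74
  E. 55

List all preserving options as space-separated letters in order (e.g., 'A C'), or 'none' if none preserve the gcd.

Answer: C D

Derivation:
Old gcd = 2; gcd of others (without N[2]) = 8
New gcd for candidate v: gcd(8, v). Preserves old gcd iff gcd(8, v) = 2.
  Option A: v=52, gcd(8,52)=4 -> changes
  Option B: v=35, gcd(8,35)=1 -> changes
  Option C: v=2, gcd(8,2)=2 -> preserves
  Option D: v=74, gcd(8,74)=2 -> preserves
  Option E: v=55, gcd(8,55)=1 -> changes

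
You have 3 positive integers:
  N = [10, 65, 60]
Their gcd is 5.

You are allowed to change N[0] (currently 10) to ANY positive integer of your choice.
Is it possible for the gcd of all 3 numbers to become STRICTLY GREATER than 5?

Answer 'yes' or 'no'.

Answer: no

Derivation:
Current gcd = 5
gcd of all OTHER numbers (without N[0]=10): gcd([65, 60]) = 5
The new gcd after any change is gcd(5, new_value).
This can be at most 5.
Since 5 = old gcd 5, the gcd can only stay the same or decrease.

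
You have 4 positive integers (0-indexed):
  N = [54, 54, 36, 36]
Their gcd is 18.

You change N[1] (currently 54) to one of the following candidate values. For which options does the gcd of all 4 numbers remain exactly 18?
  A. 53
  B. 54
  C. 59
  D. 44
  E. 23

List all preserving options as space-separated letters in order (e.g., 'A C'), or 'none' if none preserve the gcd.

Old gcd = 18; gcd of others (without N[1]) = 18
New gcd for candidate v: gcd(18, v). Preserves old gcd iff gcd(18, v) = 18.
  Option A: v=53, gcd(18,53)=1 -> changes
  Option B: v=54, gcd(18,54)=18 -> preserves
  Option C: v=59, gcd(18,59)=1 -> changes
  Option D: v=44, gcd(18,44)=2 -> changes
  Option E: v=23, gcd(18,23)=1 -> changes

Answer: B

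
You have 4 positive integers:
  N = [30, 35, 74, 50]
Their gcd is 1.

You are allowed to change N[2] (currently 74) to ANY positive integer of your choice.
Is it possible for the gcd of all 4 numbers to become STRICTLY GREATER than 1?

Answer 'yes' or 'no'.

Answer: yes

Derivation:
Current gcd = 1
gcd of all OTHER numbers (without N[2]=74): gcd([30, 35, 50]) = 5
The new gcd after any change is gcd(5, new_value).
This can be at most 5.
Since 5 > old gcd 1, the gcd CAN increase (e.g., set N[2] = 5).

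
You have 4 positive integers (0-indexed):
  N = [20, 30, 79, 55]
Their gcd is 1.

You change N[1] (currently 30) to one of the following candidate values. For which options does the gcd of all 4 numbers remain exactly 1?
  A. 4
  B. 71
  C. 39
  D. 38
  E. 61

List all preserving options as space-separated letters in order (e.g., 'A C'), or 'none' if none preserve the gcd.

Answer: A B C D E

Derivation:
Old gcd = 1; gcd of others (without N[1]) = 1
New gcd for candidate v: gcd(1, v). Preserves old gcd iff gcd(1, v) = 1.
  Option A: v=4, gcd(1,4)=1 -> preserves
  Option B: v=71, gcd(1,71)=1 -> preserves
  Option C: v=39, gcd(1,39)=1 -> preserves
  Option D: v=38, gcd(1,38)=1 -> preserves
  Option E: v=61, gcd(1,61)=1 -> preserves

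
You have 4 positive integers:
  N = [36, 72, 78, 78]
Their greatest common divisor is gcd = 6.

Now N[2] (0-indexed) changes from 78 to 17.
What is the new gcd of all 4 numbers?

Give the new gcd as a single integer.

Answer: 1

Derivation:
Numbers: [36, 72, 78, 78], gcd = 6
Change: index 2, 78 -> 17
gcd of the OTHER numbers (without index 2): gcd([36, 72, 78]) = 6
New gcd = gcd(g_others, new_val) = gcd(6, 17) = 1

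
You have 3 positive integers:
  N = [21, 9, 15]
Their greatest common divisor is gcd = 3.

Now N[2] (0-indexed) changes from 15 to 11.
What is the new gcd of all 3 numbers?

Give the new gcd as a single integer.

Answer: 1

Derivation:
Numbers: [21, 9, 15], gcd = 3
Change: index 2, 15 -> 11
gcd of the OTHER numbers (without index 2): gcd([21, 9]) = 3
New gcd = gcd(g_others, new_val) = gcd(3, 11) = 1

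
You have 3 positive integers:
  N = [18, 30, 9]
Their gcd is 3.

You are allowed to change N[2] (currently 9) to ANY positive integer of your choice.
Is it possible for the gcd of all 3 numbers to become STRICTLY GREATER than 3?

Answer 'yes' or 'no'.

Answer: yes

Derivation:
Current gcd = 3
gcd of all OTHER numbers (without N[2]=9): gcd([18, 30]) = 6
The new gcd after any change is gcd(6, new_value).
This can be at most 6.
Since 6 > old gcd 3, the gcd CAN increase (e.g., set N[2] = 6).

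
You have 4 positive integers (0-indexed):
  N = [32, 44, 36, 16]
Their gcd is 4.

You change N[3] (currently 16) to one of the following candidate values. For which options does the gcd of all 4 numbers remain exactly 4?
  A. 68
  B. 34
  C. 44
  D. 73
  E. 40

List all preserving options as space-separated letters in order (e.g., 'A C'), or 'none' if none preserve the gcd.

Old gcd = 4; gcd of others (without N[3]) = 4
New gcd for candidate v: gcd(4, v). Preserves old gcd iff gcd(4, v) = 4.
  Option A: v=68, gcd(4,68)=4 -> preserves
  Option B: v=34, gcd(4,34)=2 -> changes
  Option C: v=44, gcd(4,44)=4 -> preserves
  Option D: v=73, gcd(4,73)=1 -> changes
  Option E: v=40, gcd(4,40)=4 -> preserves

Answer: A C E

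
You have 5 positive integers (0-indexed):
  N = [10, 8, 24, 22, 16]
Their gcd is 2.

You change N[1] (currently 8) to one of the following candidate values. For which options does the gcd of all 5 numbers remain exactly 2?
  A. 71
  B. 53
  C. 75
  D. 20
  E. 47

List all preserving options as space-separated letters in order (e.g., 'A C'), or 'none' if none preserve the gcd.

Answer: D

Derivation:
Old gcd = 2; gcd of others (without N[1]) = 2
New gcd for candidate v: gcd(2, v). Preserves old gcd iff gcd(2, v) = 2.
  Option A: v=71, gcd(2,71)=1 -> changes
  Option B: v=53, gcd(2,53)=1 -> changes
  Option C: v=75, gcd(2,75)=1 -> changes
  Option D: v=20, gcd(2,20)=2 -> preserves
  Option E: v=47, gcd(2,47)=1 -> changes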